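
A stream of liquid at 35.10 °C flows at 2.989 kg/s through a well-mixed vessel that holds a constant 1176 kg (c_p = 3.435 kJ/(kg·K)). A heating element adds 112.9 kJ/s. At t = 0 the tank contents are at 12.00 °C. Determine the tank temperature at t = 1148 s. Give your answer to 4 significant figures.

44.25 °C

Unsteady energy balance on the tank contents: M c_p dT/dt = ṁ c_p (T_in − T) + 112.9.
Rearrange: dT/dt = (T_ss − T)/τ with τ = M/ṁ = 393.443 s and T_ss = T_in + Q̇/(ṁ c_p) = 46.0962 °C.
Integrating: T(t) = T_ss + (T₀ − T_ss) e^(−t/τ).
T(1148) = 46.0962 + (-34.0962)·e^(−1148/393.443) = 46.0962 + (-34.0962)·0.0540507 = 44.2532 °C.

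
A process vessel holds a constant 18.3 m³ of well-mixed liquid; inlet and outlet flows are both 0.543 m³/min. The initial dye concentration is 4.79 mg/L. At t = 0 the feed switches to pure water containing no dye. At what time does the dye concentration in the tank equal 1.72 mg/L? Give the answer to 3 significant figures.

Transient balance on the dissolved component: V dC/dt = Q(C_in − C), so τ = V/Q = 33.702 min.
C(t) = C_in + (C₀ − C_in) e^(−t/τ). Set C = 1.72 and solve for t:
e^(−t/τ) = (C − C_in)/(C₀ − C_in) = (1.72 − 0)/(4.79 − 0) = 0.35908
t = −τ ln(…) = 33.702 × 1.0242 = 34.517 min.

34.5 min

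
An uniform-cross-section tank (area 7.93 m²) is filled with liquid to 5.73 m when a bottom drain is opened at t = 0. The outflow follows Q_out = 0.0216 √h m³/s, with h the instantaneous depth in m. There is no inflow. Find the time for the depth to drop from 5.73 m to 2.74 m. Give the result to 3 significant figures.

With no inflow, A dh/dt = −0.0216 √h.
∫ h^(−1/2) dh = −(0.0216/A) ∫ dt, giving 2√h = 2√h₀ − (0.0216/A) t.
t = 2A(√h₀ − √h)/0.0216 = 2·7.93·(√5.73 − √2.74)/0.0216
  = 15.860 × (2.3937 − 1.6553) / 0.0216 = 542.21 s.

542 s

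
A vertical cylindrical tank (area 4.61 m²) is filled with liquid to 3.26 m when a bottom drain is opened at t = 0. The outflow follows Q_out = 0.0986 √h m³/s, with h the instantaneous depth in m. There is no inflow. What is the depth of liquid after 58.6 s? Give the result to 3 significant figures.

Unsteady balance on liquid volume: A dh/dt = −0.0986 √h.
This is separable: 2 d(√h)/dt = −0.0986/A, so √h = √h₀ − (0.0986/(2A)) t.
√h = √3.26 − 0.0986·58.6/(2·4.61) = 1.8055 − 0.62668 = 1.1789.
h = 1.1789² = 1.3897 m.

1.39 m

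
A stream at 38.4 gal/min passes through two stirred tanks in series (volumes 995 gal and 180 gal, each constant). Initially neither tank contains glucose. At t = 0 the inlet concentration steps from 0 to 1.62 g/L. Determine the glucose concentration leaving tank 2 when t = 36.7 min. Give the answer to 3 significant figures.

1.14 g/L

Species balance on tank i: dCᵢ/dt = (Cᵢ₋₁ − Cᵢ)/τᵢ with τᵢ = Vᵢ/Q.
τ₁ = 995/38.4 = 25.911 min; τ₂ = 180/38.4 = 4.6875 min.
Tank 1: C₁ = C_in(1 − e^(−t/τ₁)). Tank 2 (τ₁ ≠ τ₂): C₂ = C_in[1 − (τ₁ e^(−t/τ₁) − τ₂ e^(−t/τ₂))/(τ₁ − τ₂)].
At t = 36.7: e^(−t/τ₁) = 0.24260, e^(−t/τ₂) = 0.00039789.
C₂ = 1.62·[1 − (25.911·0.24260 − 4.6875·0.00039789)/(21.224)] = 1.62·0.70391 = 1.1403 g/L.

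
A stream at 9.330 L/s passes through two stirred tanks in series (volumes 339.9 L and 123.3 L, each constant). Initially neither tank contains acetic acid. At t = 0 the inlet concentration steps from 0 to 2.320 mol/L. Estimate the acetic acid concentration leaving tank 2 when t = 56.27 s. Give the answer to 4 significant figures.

Time constants: τᵢ = Vᵢ/Q for each well-mixed tank.
τ₁ = 339.9/9.330 = 36.4309 s; τ₂ = 123.3/9.330 = 13.2154 s.
Solving the cascade with C₁(0)=C₂(0)=0 gives C₂(t) = C_in[1 − (τ₁ e^(−t/τ₁) − τ₂ e^(−t/τ₂))/(τ₁ − τ₂)].
At t = 56.27: e^(−t/τ₁) = 0.213404, e^(−t/τ₂) = 0.0141520.
C₂ = 2.320·[1 − (36.4309·0.213404 − 13.2154·0.0141520)/(23.2154)] = 2.320·0.673172 = 1.56176 mol/L.

1.562 mol/L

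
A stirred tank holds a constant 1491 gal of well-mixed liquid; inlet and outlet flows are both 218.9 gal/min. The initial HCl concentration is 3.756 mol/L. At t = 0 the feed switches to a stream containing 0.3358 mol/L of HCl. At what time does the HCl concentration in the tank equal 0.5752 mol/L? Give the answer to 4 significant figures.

18.11 min

Species balance: V dC/dt = Q(C_in − C) ⇒ τ = V/Q = 6.81133 min.
C(t) = C_in + (C₀ − C_in) e^(−t/τ). Set C = 0.5752 and solve for t:
e^(−t/τ) = (C − C_in)/(C₀ − C_in) = (0.5752 − 0.3358)/(3.756 − 0.3358) = 0.0699959
t = −τ ln(…) = 6.81133 × 2.65932 = 18.1135 min.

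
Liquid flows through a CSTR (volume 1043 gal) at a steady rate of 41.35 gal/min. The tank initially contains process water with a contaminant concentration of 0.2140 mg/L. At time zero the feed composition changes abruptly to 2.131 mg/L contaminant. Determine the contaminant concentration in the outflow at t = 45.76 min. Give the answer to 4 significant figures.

1.819 mg/L

Transient balance on the dissolved component: V dC/dt = Q(C_in − C).
Rewrite as dC/dt + C/τ = C_in/τ, τ = V/Q = 25.2237 min.
Integrating: C(t) = C_in + (C₀ − C_in) e^(−t/τ).
C(45.76) = 2.131 + (0.2140 − 2.131)·e^(−45.76/25.2237) = 2.131 + (-1.91700)·0.162974 = 1.81858 mg/L.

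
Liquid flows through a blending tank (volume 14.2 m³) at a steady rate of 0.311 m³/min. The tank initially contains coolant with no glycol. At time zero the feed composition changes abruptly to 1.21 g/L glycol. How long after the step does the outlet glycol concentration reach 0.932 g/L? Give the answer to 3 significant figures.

67.2 min

Species balance: V dC/dt = Q(C_in − C) ⇒ τ = V/Q = 45.659 min.
C(t) = C_in + (C₀ − C_in) e^(−t/τ). Set C = 0.932 and solve for t:
e^(−t/τ) = (C − C_in)/(C₀ − C_in) = (0.932 − 1.21)/(0 − 1.21) = 0.22975
t = −τ ln(…) = 45.659 × 1.4708 = 67.153 min.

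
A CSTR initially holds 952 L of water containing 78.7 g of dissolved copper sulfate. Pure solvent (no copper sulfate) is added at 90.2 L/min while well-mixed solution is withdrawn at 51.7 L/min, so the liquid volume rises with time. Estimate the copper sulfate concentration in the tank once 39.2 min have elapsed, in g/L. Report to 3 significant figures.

0.00893 g/L

Let m(t) be the amount of copper sulfate. Volume: V(t) = V₀ + (Q_in − Q_out) t = 952 + 38.500 t; V(39.2) = 2461.2 L.
No copper sulfate enters, so dm/dt = −Q_out · (m/V).
Separate: dm/m = −Q_out dt/V(t) ⇒ ln(m/m₀) = −(Q_out/(Q_in−Q_out)) ln(V/V₀).
m = m₀ (V₀/V)^(Q_out/(Q_in−Q_out)) = 78.7 × (952/2461.2)^(1.3429) = 21.980 g.
C = m/V = 21.980/2461.2 = 0.0089307 g/L.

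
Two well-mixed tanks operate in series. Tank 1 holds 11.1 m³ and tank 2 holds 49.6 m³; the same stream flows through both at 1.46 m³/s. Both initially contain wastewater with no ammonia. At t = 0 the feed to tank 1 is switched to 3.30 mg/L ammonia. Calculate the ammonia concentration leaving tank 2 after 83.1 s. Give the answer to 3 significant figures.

Each tank obeys Vᵢ dCᵢ/dt = Q(Cᵢ₋₁ − Cᵢ), so τᵢ = Vᵢ/Q.
τ₁ = 11.1/1.46 = 7.6027 s; τ₂ = 49.6/1.46 = 33.973 s.
Tank 1: C₁ = C_in(1 − e^(−t/τ₁)). Tank 2 (τ₁ ≠ τ₂): C₂ = C_in[1 − (τ₁ e^(−t/τ₁) − τ₂ e^(−t/τ₂))/(τ₁ − τ₂)].
At t = 83.1: e^(−t/τ₁) = 1.7908e-05, e^(−t/τ₂) = 0.086632.
C₂ = 3.30·[1 − (7.6027·1.7908e-05 − 33.973·0.086632)/(-26.370)] = 3.30·0.88840 = 2.9317 mg/L.

2.93 mg/L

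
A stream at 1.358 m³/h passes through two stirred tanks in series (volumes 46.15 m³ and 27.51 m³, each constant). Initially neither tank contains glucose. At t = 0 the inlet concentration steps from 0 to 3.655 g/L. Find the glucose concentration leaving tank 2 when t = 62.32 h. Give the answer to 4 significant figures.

2.458 g/L

Time constants: τᵢ = Vᵢ/Q for each well-mixed tank.
τ₁ = 46.15/1.358 = 33.9838 h; τ₂ = 27.51/1.358 = 20.2577 h.
Tank 1: C₁ = C_in(1 − e^(−t/τ₁)). Tank 2 (τ₁ ≠ τ₂): C₂ = C_in[1 − (τ₁ e^(−t/τ₁) − τ₂ e^(−t/τ₂))/(τ₁ − τ₂)].
At t = 62.32: e^(−t/τ₁) = 0.159803, e^(−t/τ₂) = 0.0461270.
C₂ = 3.655·[1 − (33.9838·0.159803 − 20.2577·0.0461270)/(13.7261)] = 3.655·0.672428 = 2.45772 g/L.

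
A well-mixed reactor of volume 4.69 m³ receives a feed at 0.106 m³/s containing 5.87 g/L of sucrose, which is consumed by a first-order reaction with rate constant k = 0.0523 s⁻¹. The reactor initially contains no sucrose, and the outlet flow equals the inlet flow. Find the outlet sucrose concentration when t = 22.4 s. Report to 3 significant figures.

1.44 g/L

Species balance: V dC/dt = Q C_in − Q C − k V C.
This is linear with rate a = Q/V + k = 0.074901 s⁻¹.
C_ss = Q C_in/(Q + kV) = 1.7713 g/L; C(t) = C_ss + (C₀ − C_ss) e^(−a t).
C(22.4) = 1.7713 + (-1.7713)·e^(−0.074901·22.4) = 1.7713 + (-1.7713)·0.18679 = 1.4404 g/L.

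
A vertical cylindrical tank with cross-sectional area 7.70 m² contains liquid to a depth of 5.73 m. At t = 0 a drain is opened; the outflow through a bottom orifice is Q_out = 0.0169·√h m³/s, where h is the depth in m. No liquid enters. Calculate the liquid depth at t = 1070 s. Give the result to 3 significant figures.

1.49 m

With no inflow, A dh/dt = −0.0169 √h.
This is separable: 2 d(√h)/dt = −0.0169/A, so √h = √h₀ − (0.0169/(2A)) t.
√h = √5.73 − 0.0169·1070/(2·7.70) = 2.3937 − 1.1742 = 1.2195.
h = 1.2195² = 1.4872 m.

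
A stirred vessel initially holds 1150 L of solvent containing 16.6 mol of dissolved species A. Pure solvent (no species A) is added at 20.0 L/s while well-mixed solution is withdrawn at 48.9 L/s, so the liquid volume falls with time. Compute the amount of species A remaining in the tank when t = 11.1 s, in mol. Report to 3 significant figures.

Let m(t) be the amount of species A. Volume: V(t) = V₀ + (Q_in − Q_out) t = 1150 − 28.900 t; V(11.1) = 829.21 L.
Species balance (pure solvent in): dm/dt = −Q_out · m/V(t).
Separate: dm/m = −Q_out dt/V(t) ⇒ ln(m/m₀) = −(Q_out/(Q_in−Q_out)) ln(V/V₀).
m = m₀ (V₀/V)^(Q_out/(Q_in−Q_out)) = 16.6 × (1150/829.21)^(-1.6920) = 9.5451 mol.

9.55 mol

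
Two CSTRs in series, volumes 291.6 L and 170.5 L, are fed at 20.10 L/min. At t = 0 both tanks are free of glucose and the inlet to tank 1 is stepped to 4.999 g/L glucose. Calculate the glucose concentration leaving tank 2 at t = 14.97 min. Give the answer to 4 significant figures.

Species balance on tank i: dCᵢ/dt = (Cᵢ₋₁ − Cᵢ)/τᵢ with τᵢ = Vᵢ/Q.
τ₁ = 291.6/20.10 = 14.5075 min; τ₂ = 170.5/20.10 = 8.48259 min.
Tank 1: C₁ = C_in(1 − e^(−t/τ₁)). Tank 2 (τ₁ ≠ τ₂): C₂ = C_in[1 − (τ₁ e^(−t/τ₁) − τ₂ e^(−t/τ₂))/(τ₁ − τ₂)].
At t = 14.97: e^(−t/τ₁) = 0.356335, e^(−t/τ₂) = 0.171222.
C₂ = 4.999·[1 − (14.5075·0.356335 − 8.48259·0.171222)/(6.02488)] = 4.999·0.383039 = 1.91481 g/L.

1.915 g/L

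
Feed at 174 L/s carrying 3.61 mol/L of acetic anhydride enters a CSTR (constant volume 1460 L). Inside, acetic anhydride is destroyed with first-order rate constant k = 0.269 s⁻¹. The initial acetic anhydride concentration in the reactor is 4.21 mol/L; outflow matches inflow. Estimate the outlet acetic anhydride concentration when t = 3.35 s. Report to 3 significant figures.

1.95 mol/L

Species balance: V dC/dt = Q C_in − Q C − k V C.
This is linear with rate a = Q/V + k = 0.38818 s⁻¹.
C_ss = Q C_in/(Q + kV) = 1.1083 mol/L; C(t) = C_ss + (C₀ − C_ss) e^(−a t).
C(3.35) = 1.1083 + (3.1017)·e^(−0.38818·3.35) = 1.1083 + (3.1017)·0.27242 = 1.9533 mol/L.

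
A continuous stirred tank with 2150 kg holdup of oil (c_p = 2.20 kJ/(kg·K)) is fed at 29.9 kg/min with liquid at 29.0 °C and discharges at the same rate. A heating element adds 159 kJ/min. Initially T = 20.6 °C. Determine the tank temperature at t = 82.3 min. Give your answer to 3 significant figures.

28.0 °C

Energy balance: M c_p dT/dt = ṁ c_p (T_in − T) + 159.
Rearrange: dT/dt = (T_ss − T)/τ with τ = M/ṁ = 71.906 min and T_ss = T_in + Q̇/(ṁ c_p) = 31.417 °C.
This is linear first-order; T(t) = T_ss + (T₀ − T_ss) e^(−t/τ).
T(82.3) = 31.417 + (-10.817)·e^(−82.3/71.906) = 31.417 + (-10.817)·0.31837 = 27.973 °C.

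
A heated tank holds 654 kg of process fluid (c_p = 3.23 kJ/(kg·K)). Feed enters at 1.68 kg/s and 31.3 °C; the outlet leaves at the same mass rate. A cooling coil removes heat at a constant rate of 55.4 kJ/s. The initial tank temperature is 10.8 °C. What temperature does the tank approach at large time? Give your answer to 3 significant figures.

21.1 °C

M c_p dT/dt = ṁ c_p (T_in − T) − Q̇.
At steady state dT/dt = 0 ⇒ T_ss = T_in − Q̇/(ṁ c_p) = 31.3 − 55.4/(1.68·3.23) = 21.091 °C.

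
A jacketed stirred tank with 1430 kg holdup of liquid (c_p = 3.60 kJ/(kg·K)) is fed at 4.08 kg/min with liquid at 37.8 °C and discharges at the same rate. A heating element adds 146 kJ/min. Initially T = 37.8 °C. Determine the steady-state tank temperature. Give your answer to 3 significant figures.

47.7 °C

M c_p dT/dt = ṁ c_p (T_in − T) + Q̇.
At steady state dT/dt = 0 ⇒ T_ss = T_in + Q̇/(ṁ c_p) = 37.8 + 146/(4.08·3.60) = 47.740 °C.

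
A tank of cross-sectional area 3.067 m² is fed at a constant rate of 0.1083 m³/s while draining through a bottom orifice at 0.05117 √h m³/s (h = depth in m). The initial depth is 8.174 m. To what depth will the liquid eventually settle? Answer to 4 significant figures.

4.479 m

Volume balance on the tank: A dh/dt = Q_in − 0.05117 √h. At steady state dh/dt = 0:
Q_in = 0.05117 √h_ss ⇒ √h_ss = 0.1083/0.05117 = 2.11647.
h_ss = 2.11647² = 4.47946 m. (Since h₀ = 8.174 m > h_ss, the level will fall toward this value.)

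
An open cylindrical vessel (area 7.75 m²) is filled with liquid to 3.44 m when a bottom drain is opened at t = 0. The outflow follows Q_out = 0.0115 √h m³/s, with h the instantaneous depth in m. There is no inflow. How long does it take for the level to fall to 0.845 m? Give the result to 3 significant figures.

A dh/dt = −Q_out = −0.0115 √h.
∫ h^(−1/2) dh = −(0.0115/A) ∫ dt, giving 2√h = 2√h₀ − (0.0115/A) t.
t = 2A(√h₀ − √h)/0.0115 = 2·7.75·(√3.44 − √0.845)/0.0115
  = 15.500 × (1.8547 − 0.91924) / 0.0115 = 1260.9 s.

1260 s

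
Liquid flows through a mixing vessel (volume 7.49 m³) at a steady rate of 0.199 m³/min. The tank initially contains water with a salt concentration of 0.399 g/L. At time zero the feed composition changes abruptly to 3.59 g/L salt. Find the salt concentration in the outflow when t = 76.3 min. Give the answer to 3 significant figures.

Species balance on the tank: V dC/dt = Q(C_in − C).
Rewrite as dC/dt + C/τ = C_in/τ, τ = V/Q = 37.638 min.
Solution: C(t) = C_in + (C₀ − C_in) e^(−t/τ).
C(76.3) = 3.59 + (0.399 − 3.59)·e^(−76.3/37.638) = 3.59 + (-3.1910)·0.13170 = 3.1697 g/L.

3.17 g/L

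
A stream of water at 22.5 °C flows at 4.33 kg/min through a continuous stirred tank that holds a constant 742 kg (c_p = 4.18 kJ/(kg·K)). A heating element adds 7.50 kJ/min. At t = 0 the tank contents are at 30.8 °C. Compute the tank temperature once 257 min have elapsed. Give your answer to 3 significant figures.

M c_p dT/dt = ṁ c_p (T_in − T) + Q̇.
τ = M/ṁ = 171.36 min; T_ss = T_in + Q̇/(ṁ c_p) = 22.5 + 7.50/(4.33·4.18) = 22.914 °C.
Solution: T(t) = T_ss + (T₀ − T_ss) e^(−t/τ).
T(257) = 22.914 + (7.8856)·e^(−257/171.36) = 22.914 + (7.8856)·0.22319 = 24.674 °C.

24.7 °C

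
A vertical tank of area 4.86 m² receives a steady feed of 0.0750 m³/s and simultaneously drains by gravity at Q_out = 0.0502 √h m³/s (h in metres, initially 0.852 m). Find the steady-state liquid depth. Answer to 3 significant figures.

A dh/dt = Q_in − 0.0502 √h. Steady state requires inflow = outflow:
Q_in = 0.0502 √h_ss ⇒ √h_ss = 0.0750/0.0502 = 1.4940.
h_ss = 1.4940² = 2.2321 m. (Since h₀ = 0.852 m < h_ss, the level will rise toward this value.)

2.23 m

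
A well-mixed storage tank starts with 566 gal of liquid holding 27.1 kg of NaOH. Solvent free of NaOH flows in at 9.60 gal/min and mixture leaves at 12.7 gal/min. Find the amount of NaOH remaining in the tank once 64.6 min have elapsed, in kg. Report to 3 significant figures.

Let m(t) be the amount of NaOH. Volume: V(t) = V₀ + (Q_in − Q_out) t = 566 − 3.1000 t; V(64.6) = 365.74 gal.
Species balance (pure solvent in): dm/dt = −Q_out · m/V(t).
Separate: dm/m = −Q_out dt/V(t) ⇒ ln(m/m₀) = −(Q_out/(Q_in−Q_out)) ln(V/V₀).
m = m₀ (V₀/V)^(Q_out/(Q_in−Q_out)) = 27.1 × (566/365.74)^(-4.0968) = 4.5294 kg.

4.53 kg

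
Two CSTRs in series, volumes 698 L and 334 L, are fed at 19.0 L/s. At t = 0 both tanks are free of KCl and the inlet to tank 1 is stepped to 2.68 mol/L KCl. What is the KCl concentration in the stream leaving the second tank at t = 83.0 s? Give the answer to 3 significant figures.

Species balance on tank i: dCᵢ/dt = (Cᵢ₋₁ − Cᵢ)/τᵢ with τᵢ = Vᵢ/Q.
τ₁ = 698/19.0 = 36.737 s; τ₂ = 334/19.0 = 17.579 s.
Tank 1: C₁ = C_in(1 − e^(−t/τ₁)). Tank 2 (τ₁ ≠ τ₂): C₂ = C_in[1 − (τ₁ e^(−t/τ₁) − τ₂ e^(−t/τ₂))/(τ₁ − τ₂)].
At t = 83.0: e^(−t/τ₁) = 0.10442, e^(−t/τ₂) = 0.0089013.
C₂ = 2.68·[1 − (36.737·0.10442 − 17.579·0.0089013)/(19.158)] = 2.68·0.80793 = 2.1653 mol/L.

2.17 mol/L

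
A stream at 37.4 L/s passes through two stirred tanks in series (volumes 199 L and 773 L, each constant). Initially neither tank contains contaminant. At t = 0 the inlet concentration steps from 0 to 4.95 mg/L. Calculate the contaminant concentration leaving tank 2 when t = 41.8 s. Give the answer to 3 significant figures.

Species balance on tank i: dCᵢ/dt = (Cᵢ₋₁ − Cᵢ)/τᵢ with τᵢ = Vᵢ/Q.
τ₁ = 199/37.4 = 5.3209 s; τ₂ = 773/37.4 = 20.668 s.
Tank 1: C₁ = C_in(1 − e^(−t/τ₁)). Tank 2 (τ₁ ≠ τ₂): C₂ = C_in[1 − (τ₁ e^(−t/τ₁) − τ₂ e^(−t/τ₂))/(τ₁ − τ₂)].
At t = 41.8: e^(−t/τ₁) = 0.00038747, e^(−t/τ₂) = 0.13234.
C₂ = 4.95·[1 − (5.3209·0.00038747 − 20.668·0.13234)/(-15.348)] = 4.95·0.82192 = 4.0685 mg/L.

4.07 mg/L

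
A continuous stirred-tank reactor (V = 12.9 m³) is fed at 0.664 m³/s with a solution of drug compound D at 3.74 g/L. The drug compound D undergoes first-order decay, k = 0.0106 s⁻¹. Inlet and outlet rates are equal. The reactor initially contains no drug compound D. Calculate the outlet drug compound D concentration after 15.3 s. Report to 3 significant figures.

Species balance: V dC/dt = Q C_in − Q C − k V C.
This is linear with rate a = Q/V + k = 0.062073 s⁻¹.
C_ss = Q C_in/(Q + kV) = 3.1013 g/L; C(t) = C_ss + (C₀ − C_ss) e^(−a t).
C(15.3) = 3.1013 + (-3.1013)·e^(−0.062073·15.3) = 3.1013 + (-3.1013)·0.38685 = 1.9016 g/L.

1.90 g/L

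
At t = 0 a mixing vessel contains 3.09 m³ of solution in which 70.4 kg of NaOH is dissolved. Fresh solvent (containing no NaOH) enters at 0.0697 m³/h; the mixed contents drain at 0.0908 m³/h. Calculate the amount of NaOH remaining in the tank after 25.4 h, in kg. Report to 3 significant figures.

Total volume: dV/dt = Q_in − Q_out = -0.021100 m³/h, so V(t) = 3.09 − 0.021100 t and V(25.4) = 2.5541 m³.
No NaOH enters, so dm/dt = −Q_out · (m/V).
Separate: dm/m = −Q_out dt/V(t) ⇒ ln(m/m₀) = −(Q_out/(Q_in−Q_out)) ln(V/V₀).
m = m₀ (V₀/V)^(Q_out/(Q_in−Q_out)) = 70.4 × (3.09/2.5541)^(-4.3033) = 31.015 kg.

31.0 kg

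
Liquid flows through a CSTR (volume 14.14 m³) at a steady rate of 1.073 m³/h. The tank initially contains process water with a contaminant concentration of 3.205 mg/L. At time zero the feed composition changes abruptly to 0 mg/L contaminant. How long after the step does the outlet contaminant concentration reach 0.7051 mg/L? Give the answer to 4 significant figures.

19.95 h

Species balance: V dC/dt = Q(C_in − C) ⇒ τ = V/Q = 13.1780 h.
C(t) = C_in + (C₀ − C_in) e^(−t/τ). Set C = 0.7051 and solve for t:
e^(−t/τ) = (C − C_in)/(C₀ − C_in) = (0.7051 − 0)/(3.205 − 0) = 0.220000
t = −τ ln(…) = 13.1780 × 1.51413 = 19.9532 h.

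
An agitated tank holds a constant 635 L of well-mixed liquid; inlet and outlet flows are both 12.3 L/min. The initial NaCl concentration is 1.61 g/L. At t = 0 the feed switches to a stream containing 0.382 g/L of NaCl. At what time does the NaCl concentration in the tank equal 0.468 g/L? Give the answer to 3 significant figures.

137 min

Species balance: V dC/dt = Q(C_in − C) ⇒ τ = V/Q = 51.626 min.
C(t) = C_in + (C₀ − C_in) e^(−t/τ). Set C = 0.468 and solve for t:
e^(−t/τ) = (C − C_in)/(C₀ − C_in) = (0.468 − 0.382)/(1.61 − 0.382) = 0.070033
t = −τ ln(…) = 51.626 × 2.6588 = 137.26 min.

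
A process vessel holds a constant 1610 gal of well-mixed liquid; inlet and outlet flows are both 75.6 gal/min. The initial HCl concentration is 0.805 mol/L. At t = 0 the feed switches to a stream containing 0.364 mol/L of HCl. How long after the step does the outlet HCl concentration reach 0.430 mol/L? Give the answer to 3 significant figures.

Transient balance on the dissolved component: V dC/dt = Q(C_in − C), so τ = V/Q = 21.296 min.
C(t) = C_in + (C₀ − C_in) e^(−t/τ). Set C = 0.430 and solve for t:
e^(−t/τ) = (C − C_in)/(C₀ − C_in) = (0.430 − 0.364)/(0.805 − 0.364) = 0.14966
t = −τ ln(…) = 21.296 × 1.8994 = 40.450 min.

40.4 min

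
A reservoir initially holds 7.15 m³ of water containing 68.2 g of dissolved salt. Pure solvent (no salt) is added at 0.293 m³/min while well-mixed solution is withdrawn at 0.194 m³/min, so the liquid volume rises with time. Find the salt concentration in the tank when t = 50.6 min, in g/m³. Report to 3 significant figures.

1.98 g/m³

Total volume: dV/dt = Q_in − Q_out = 0.099000 m³/min, so V(t) = 7.15 + 0.099000 t and V(50.6) = 12.159 m³.
No salt enters, so dm/dt = −Q_out · (m/V).
dm/m = −Q_out dt/(V₀ + 0.099000 t); integrating gives ln(m/m₀) = −(Q_out/(Q_in−Q_out)) ln(V/V₀).
m = m₀ (V₀/V)^(Q_out/(Q_in−Q_out)) = 68.2 × (7.15/12.159)^(1.9596) = 24.093 g.
C = m/V = 24.093/12.159 = 1.9814 g/m³.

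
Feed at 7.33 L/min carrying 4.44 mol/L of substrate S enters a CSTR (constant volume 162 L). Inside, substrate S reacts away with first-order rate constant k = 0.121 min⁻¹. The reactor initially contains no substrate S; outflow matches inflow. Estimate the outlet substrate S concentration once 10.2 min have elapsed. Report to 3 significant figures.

0.987 mol/L

V dC/dt = Q(C_in − C) − k V C.
This is linear with rate a = Q/V + k = 0.16625 min⁻¹.
C_ss = Q C_in/(Q + kV) = 1.2084 mol/L; C(t) = C_ss + (C₀ − C_ss) e^(−a t).
C(10.2) = 1.2084 + (-1.2084)·e^(−0.16625·10.2) = 1.2084 + (-1.2084)·0.18347 = 0.98672 mol/L.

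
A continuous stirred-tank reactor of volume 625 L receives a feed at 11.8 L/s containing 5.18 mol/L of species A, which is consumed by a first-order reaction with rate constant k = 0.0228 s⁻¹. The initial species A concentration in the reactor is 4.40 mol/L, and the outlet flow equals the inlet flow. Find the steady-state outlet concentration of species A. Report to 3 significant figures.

Accumulation = in − out − consumed: V dC/dt = Q C_in − Q C − k V C.
Steady state (dC/dt = 0): C_ss = Q C_in/(Q + kV) = C_in/(1 + kV/Q).
C_ss = 11.8·5.18/(11.8 + 0.0228·625) = 61.124/26.050 = 2.3464 mol/L.

2.35 mol/L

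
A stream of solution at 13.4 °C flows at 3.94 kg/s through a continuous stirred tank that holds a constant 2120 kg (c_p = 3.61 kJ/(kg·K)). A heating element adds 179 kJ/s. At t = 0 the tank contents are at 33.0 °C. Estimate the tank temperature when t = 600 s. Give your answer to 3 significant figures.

Unsteady energy balance on the tank contents: M c_p dT/dt = ṁ c_p (T_in − T) + 179.
Rearrange: dT/dt = (T_ss − T)/τ with τ = M/ṁ = 538.07 s and T_ss = T_in + Q̇/(ṁ c_p) = 25.985 °C.
This is linear first-order; T(t) = T_ss + (T₀ − T_ss) e^(−t/τ).
T(600) = 25.985 + (7.0151)·e^(−600/538.07) = 25.985 + (7.0151)·0.32788 = 28.285 °C.

28.3 °C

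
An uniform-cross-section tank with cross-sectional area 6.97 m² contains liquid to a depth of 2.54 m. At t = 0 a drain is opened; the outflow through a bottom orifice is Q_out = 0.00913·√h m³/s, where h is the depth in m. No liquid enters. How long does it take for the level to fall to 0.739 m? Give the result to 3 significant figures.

1120 s

A dh/dt = −Q_out = −0.00913 √h.
∫ h^(−1/2) dh = −(0.00913/A) ∫ dt, giving 2√h = 2√h₀ − (0.00913/A) t.
t = 2A(√h₀ − √h)/0.00913 = 2·6.97·(√2.54 − √0.739)/0.00913
  = 13.940 × (1.5937 − 0.85965) / 0.00913 = 1120.8 s.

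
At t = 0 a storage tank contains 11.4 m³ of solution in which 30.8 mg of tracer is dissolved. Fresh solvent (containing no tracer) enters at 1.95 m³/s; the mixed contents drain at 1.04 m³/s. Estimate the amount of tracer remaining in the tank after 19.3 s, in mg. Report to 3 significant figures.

10.6 mg

Let m(t) be the amount of tracer. Volume: V(t) = V₀ + (Q_in − Q_out) t = 11.4 + 0.91000 t; V(19.3) = 28.963 m³.
No tracer enters, so dm/dt = −Q_out · (m/V).
Separate: dm/m = −Q_out dt/V(t) ⇒ ln(m/m₀) = −(Q_out/(Q_in−Q_out)) ln(V/V₀).
m = m₀ (V₀/V)^(Q_out/(Q_in−Q_out)) = 30.8 × (11.4/28.963)^(1.1429) = 10.611 mg.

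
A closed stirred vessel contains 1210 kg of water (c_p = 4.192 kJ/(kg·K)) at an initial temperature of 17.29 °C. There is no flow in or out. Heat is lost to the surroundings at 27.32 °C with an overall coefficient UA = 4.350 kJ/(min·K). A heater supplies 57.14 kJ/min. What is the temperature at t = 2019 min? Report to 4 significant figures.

Unsteady energy balance on the tank contents: M c_p dT/dt = −UA(T − T_amb) + Q̇.
dT/dt = (T_ss − T)/τ with T_ss = T_amb + Q̇/UA = 27.32 + 57.14/4.350 = 40.4556 °C, τ = M c_p/UA = 1210·4.192/4.350 = 1166.05 min.
Solution: T(t) = T_ss + (T₀ − T_ss) e^(−t/τ).
T(2019) = 40.4556 + (-23.1656)·0.177021 = 36.3548 °C.

36.35 °C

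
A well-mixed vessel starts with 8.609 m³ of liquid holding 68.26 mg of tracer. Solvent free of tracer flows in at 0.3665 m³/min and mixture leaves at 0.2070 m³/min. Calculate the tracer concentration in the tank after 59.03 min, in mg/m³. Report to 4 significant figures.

Let m(t) be the amount of tracer. Volume: V(t) = V₀ + (Q_in − Q_out) t = 8.609 + 0.159500 t; V(59.03) = 18.0243 m³.
No tracer enters, so dm/dt = −Q_out · (m/V).
Separate: dm/m = −Q_out dt/V(t) ⇒ ln(m/m₀) = −(Q_out/(Q_in−Q_out)) ln(V/V₀).
m = m₀ (V₀/V)^(Q_out/(Q_in−Q_out)) = 68.26 × (8.609/18.0243)^(1.29781) = 26.1634 mg.
C = m/V = 26.1634/18.0243 = 1.45156 mg/m³.

1.452 mg/m³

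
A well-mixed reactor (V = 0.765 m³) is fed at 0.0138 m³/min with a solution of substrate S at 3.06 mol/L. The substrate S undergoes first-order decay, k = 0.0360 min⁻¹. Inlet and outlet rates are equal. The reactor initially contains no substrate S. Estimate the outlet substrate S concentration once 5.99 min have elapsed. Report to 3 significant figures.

Species balance: V dC/dt = Q C_in − Q C − k V C.
dC/dt = (Q/V) C_in − (Q/V + k) C; effective rate a = Q/V + k = 0.018039 + 0.0360 = 0.054039 min⁻¹.
C_ss = Q C_in/(Q + kV) = 1.0215 mol/L; C(t) = C_ss + (C₀ − C_ss) e^(−a t).
C(5.99) = 1.0215 + (-1.0215)·e^(−0.054039·5.99) = 1.0215 + (-1.0215)·0.72347 = 0.28247 mol/L.

0.282 mol/L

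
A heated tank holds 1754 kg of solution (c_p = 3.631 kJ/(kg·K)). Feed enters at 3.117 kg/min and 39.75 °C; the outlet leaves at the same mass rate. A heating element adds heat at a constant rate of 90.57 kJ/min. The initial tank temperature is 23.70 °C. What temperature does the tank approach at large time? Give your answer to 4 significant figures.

47.75 °C

M c_p dT/dt = ṁ c_p (T_in − T) + Q̇.
At steady state dT/dt = 0 ⇒ T_ss = T_in + Q̇/(ṁ c_p) = 39.75 + 90.57/(3.117·3.631) = 47.7524 °C.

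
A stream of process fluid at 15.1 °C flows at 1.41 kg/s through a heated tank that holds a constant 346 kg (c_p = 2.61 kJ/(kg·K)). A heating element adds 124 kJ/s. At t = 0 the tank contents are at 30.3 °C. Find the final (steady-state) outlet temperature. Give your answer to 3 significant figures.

48.8 °C

M c_p dT/dt = ṁ c_p (T_in − T) + Q̇.
At steady state dT/dt = 0 ⇒ T_ss = T_in + Q̇/(ṁ c_p) = 15.1 + 124/(1.41·2.61) = 48.795 °C.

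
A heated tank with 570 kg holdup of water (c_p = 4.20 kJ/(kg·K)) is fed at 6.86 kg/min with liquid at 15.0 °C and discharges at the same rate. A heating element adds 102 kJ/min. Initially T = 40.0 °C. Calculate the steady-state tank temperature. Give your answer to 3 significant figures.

18.5 °C

Heat balance on the well-mixed liquid: M c_p dT/dt = ṁ c_p (T_in − T) + 102.
At steady state dT/dt = 0 ⇒ T_ss = T_in + Q̇/(ṁ c_p) = 15.0 + 102/(6.86·4.20) = 18.540 °C.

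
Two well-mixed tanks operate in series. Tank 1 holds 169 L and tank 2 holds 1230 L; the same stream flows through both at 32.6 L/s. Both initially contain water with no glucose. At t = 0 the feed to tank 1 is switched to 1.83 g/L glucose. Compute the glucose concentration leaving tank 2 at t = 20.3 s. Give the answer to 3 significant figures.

Each tank obeys Vᵢ dCᵢ/dt = Q(Cᵢ₋₁ − Cᵢ), so τᵢ = Vᵢ/Q.
τ₁ = 169/32.6 = 5.1840 s; τ₂ = 1230/32.6 = 37.730 s.
Solving the cascade with C₁(0)=C₂(0)=0 gives C₂(t) = C_in[1 − (τ₁ e^(−t/τ₁) − τ₂ e^(−t/τ₂))/(τ₁ − τ₂)].
At t = 20.3: e^(−t/τ₁) = 0.019923, e^(−t/τ₂) = 0.58390.
C₂ = 1.83·[1 − (5.1840·0.019923 − 37.730·0.58390)/(-32.546)] = 1.83·0.32627 = 0.59708 g/L.

0.597 g/L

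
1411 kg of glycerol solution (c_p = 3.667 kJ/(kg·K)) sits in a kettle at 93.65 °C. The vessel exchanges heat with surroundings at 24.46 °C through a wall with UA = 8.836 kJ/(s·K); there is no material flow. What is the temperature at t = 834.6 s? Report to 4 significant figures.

41.10 °C

M c_p dT/dt = −UA(T − T_amb).
dT/dt = (T_ss − T)/τ with T_ss = T_amb = 24.4600 °C, τ = M c_p/UA = 1411·3.667/8.836 = 585.575 s.
This is linear first-order; T(t) = T_ss + (T₀ − T_ss) e^(−t/τ).
T(834.6) = 24.4600 + (69.1900)·0.240444 = 41.0963 °C.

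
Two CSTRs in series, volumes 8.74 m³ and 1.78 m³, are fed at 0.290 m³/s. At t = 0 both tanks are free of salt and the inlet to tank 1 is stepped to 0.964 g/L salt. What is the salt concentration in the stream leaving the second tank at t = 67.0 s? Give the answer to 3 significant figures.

Time constants: τᵢ = Vᵢ/Q for each well-mixed tank.
τ₁ = 8.74/0.290 = 30.138 s; τ₂ = 1.78/0.290 = 6.1379 s.
Tank 1: C₁ = C_in(1 − e^(−t/τ₁)). Tank 2 (τ₁ ≠ τ₂): C₂ = C_in[1 − (τ₁ e^(−t/τ₁) − τ₂ e^(−t/τ₂))/(τ₁ − τ₂)].
At t = 67.0: e^(−t/τ₁) = 0.10827, e^(−t/τ₂) = 1.8170e-05.
C₂ = 0.964·[1 − (30.138·0.10827 − 6.1379·1.8170e-05)/(24.000)] = 0.964·0.86404 = 0.83294 g/L.

0.833 g/L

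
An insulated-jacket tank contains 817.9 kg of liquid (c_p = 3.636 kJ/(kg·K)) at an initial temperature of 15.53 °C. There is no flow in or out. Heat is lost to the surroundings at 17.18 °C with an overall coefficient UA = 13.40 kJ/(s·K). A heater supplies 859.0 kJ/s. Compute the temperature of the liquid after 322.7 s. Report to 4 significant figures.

65.92 °C

Lumped-capacitance energy balance: M c_p dT/dt = UA(T_amb − T) + Q̇.
dT/dt = (T_ss − T)/τ with T_ss = T_amb + Q̇/UA = 17.18 + 859.0/13.40 = 81.2845 °C, τ = M c_p/UA = 817.9·3.636/13.40 = 221.932 s.
Solution: T(t) = T_ss + (T₀ − T_ss) e^(−t/τ).
T(322.7) = 81.2845 + (-65.7545)·0.233622 = 65.9228 °C.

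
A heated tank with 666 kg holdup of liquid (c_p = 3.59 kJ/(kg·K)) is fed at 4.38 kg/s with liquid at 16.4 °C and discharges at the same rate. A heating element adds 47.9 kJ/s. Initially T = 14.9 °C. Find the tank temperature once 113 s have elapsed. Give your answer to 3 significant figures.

M c_p dT/dt = ṁ c_p (T_in − T) + Q̇.
τ = M/ṁ = 152.05 s; T_ss = T_in + Q̇/(ṁ c_p) = 16.4 + 47.9/(4.38·3.59) = 19.446 °C.
This is linear first-order; T(t) = T_ss + (T₀ − T_ss) e^(−t/τ).
T(113) = 19.446 + (-4.5463)·e^(−113/152.05) = 19.446 + (-4.5463)·0.47561 = 17.284 °C.

17.3 °C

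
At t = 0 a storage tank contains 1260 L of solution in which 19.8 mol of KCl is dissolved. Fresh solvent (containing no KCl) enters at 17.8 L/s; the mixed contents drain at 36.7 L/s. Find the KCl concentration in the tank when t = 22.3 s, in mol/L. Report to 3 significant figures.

0.0107 mol/L

Let m(t) be the amount of KCl. Volume: V(t) = V₀ + (Q_in − Q_out) t = 1260 − 18.900 t; V(22.3) = 838.53 L.
Species balance (pure solvent in): dm/dt = −Q_out · m/V(t).
Separate: dm/m = −Q_out dt/V(t) ⇒ ln(m/m₀) = −(Q_out/(Q_in−Q_out)) ln(V/V₀).
m = m₀ (V₀/V)^(Q_out/(Q_in−Q_out)) = 19.8 × (1260/838.53)^(-1.9418) = 8.9795 mol.
C = m/V = 8.9795/838.53 = 0.010709 mol/L.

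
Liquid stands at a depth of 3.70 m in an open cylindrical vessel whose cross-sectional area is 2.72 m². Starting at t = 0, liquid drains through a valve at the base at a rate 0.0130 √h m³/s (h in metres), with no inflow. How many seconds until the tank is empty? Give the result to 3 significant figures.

805 s

With no inflow, A dh/dt = −0.0130 √h.
∫ h^(−1/2) dh = −(0.0130/A) ∫ dt, giving 2√h = 2√h₀ − (0.0130/A) t.
Tank is empty when √h = 0: t_empty = 2A√h₀/0.0130.
t_empty = 2·2.72·√3.70/0.0130 = 5.4400·1.9235/0.0130 = 804.93 s.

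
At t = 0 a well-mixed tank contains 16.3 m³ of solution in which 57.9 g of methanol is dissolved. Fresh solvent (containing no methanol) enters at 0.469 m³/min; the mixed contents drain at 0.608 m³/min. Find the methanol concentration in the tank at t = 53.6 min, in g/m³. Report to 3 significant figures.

Total volume: dV/dt = Q_in − Q_out = -0.13900 m³/min, so V(t) = 16.3 − 0.13900 t and V(53.6) = 8.8496 m³.
Solute balance: dm/dt = 0 − Q_out C = −Q_out m/V(t).
Separate: dm/m = −Q_out dt/V(t) ⇒ ln(m/m₀) = −(Q_out/(Q_in−Q_out)) ln(V/V₀).
m = m₀ (V₀/V)^(Q_out/(Q_in−Q_out)) = 57.9 × (16.3/8.8496)^(-4.3741) = 4.0030 g.
C = m/V = 4.0030/8.8496 = 0.45234 g/m³.

0.452 g/m³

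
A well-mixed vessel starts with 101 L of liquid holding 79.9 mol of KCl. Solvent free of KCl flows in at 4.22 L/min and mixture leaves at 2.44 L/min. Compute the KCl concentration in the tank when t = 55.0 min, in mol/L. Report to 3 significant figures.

Let m(t) be the amount of KCl. Volume: V(t) = V₀ + (Q_in − Q_out) t = 101 + 1.7800 t; V(55.0) = 198.90 L.
Solute balance: dm/dt = 0 − Q_out C = −Q_out m/V(t).
Separate: dm/m = −Q_out dt/V(t) ⇒ ln(m/m₀) = −(Q_out/(Q_in−Q_out)) ln(V/V₀).
m = m₀ (V₀/V)^(Q_out/(Q_in−Q_out)) = 79.9 × (101/198.90)^(1.3708) = 31.558 mol.
C = m/V = 31.558/198.90 = 0.15866 mol/L.

0.159 mol/L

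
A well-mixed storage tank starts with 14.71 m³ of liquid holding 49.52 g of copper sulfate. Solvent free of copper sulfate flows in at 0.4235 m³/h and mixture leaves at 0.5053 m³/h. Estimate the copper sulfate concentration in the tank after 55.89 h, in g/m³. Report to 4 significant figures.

0.4901 g/m³

Let m(t) be the amount of copper sulfate. Volume: V(t) = V₀ + (Q_in − Q_out) t = 14.71 − 0.0818000 t; V(55.89) = 10.1382 m³.
Species balance (pure solvent in): dm/dt = −Q_out · m/V(t).
dm/m = −Q_out dt/(V₀ − 0.0818000 t); integrating gives ln(m/m₀) = −(Q_out/(Q_in−Q_out)) ln(V/V₀).
m = m₀ (V₀/V)^(Q_out/(Q_in−Q_out)) = 49.52 × (14.71/10.1382)^(-6.17726) = 4.96838 g.
C = m/V = 4.96838/10.1382 = 0.490065 g/m³.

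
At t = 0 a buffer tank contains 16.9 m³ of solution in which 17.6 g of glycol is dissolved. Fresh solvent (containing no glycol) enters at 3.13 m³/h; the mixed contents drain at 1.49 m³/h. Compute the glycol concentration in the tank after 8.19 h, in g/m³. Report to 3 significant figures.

0.341 g/m³

Total volume: dV/dt = Q_in − Q_out = 1.6400 m³/h, so V(t) = 16.9 + 1.6400 t and V(8.19) = 30.332 m³.
Species balance (pure solvent in): dm/dt = −Q_out · m/V(t).
Separate: dm/m = −Q_out dt/V(t) ⇒ ln(m/m₀) = −(Q_out/(Q_in−Q_out)) ln(V/V₀).
m = m₀ (V₀/V)^(Q_out/(Q_in−Q_out)) = 17.6 × (16.9/30.332)^(0.90854) = 10.345 g.
C = m/V = 10.345/30.332 = 0.34107 g/m³.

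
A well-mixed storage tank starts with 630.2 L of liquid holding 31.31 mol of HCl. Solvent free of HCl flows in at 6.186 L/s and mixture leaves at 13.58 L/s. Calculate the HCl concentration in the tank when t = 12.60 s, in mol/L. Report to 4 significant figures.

0.04346 mol/L

Total volume: dV/dt = Q_in − Q_out = -7.39400 L/s, so V(t) = 630.2 − 7.39400 t and V(12.60) = 537.036 L.
Solute balance: dm/dt = 0 − Q_out C = −Q_out m/V(t).
Separate: dm/m = −Q_out dt/V(t) ⇒ ln(m/m₀) = −(Q_out/(Q_in−Q_out)) ln(V/V₀).
m = m₀ (V₀/V)^(Q_out/(Q_in−Q_out)) = 31.31 × (630.2/537.036)^(-1.83662) = 23.3390 mol.
C = m/V = 23.3390/537.036 = 0.0434590 mol/L.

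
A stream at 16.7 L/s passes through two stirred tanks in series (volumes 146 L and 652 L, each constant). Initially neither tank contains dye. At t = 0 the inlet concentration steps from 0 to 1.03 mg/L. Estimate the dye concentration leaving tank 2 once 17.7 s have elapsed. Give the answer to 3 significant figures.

Species balance on tank i: dCᵢ/dt = (Cᵢ₋₁ − Cᵢ)/τᵢ with τᵢ = Vᵢ/Q.
τ₁ = 146/16.7 = 8.7425 s; τ₂ = 652/16.7 = 39.042 s.
Solving the cascade with C₁(0)=C₂(0)=0 gives C₂(t) = C_in[1 − (τ₁ e^(−t/τ₁) − τ₂ e^(−t/τ₂))/(τ₁ − τ₂)].
At t = 17.7: e^(−t/τ₁) = 0.13205, e^(−t/τ₂) = 0.63549.
C₂ = 1.03·[1 − (8.7425·0.13205 − 39.042·0.63549)/(-30.299)] = 1.03·0.21925 = 0.22583 mg/L.

0.226 mg/L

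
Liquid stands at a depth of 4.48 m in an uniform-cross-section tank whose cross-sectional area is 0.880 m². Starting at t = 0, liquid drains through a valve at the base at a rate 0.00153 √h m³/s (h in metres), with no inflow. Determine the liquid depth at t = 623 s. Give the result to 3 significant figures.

A dh/dt = −Q_out = −0.00153 √h.
This is separable: 2 d(√h)/dt = −0.00153/A, so √h = √h₀ − (0.00153/(2A)) t.
√h = √4.48 − 0.00153·623/(2·0.880) = 2.1166 − 0.54159 = 1.5750.
h = 1.5750² = 2.4807 m.

2.48 m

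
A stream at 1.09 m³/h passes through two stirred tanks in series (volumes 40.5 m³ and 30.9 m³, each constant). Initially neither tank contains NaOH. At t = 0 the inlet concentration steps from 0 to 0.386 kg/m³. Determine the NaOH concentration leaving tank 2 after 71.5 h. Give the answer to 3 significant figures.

Each tank obeys Vᵢ dCᵢ/dt = Q(Cᵢ₋₁ − Cᵢ), so τᵢ = Vᵢ/Q.
τ₁ = 40.5/1.09 = 37.156 h; τ₂ = 30.9/1.09 = 28.349 h.
Solving the cascade with C₁(0)=C₂(0)=0 gives C₂(t) = C_in[1 − (τ₁ e^(−t/τ₁) − τ₂ e^(−t/τ₂))/(τ₁ − τ₂)].
At t = 71.5: e^(−t/τ₁) = 0.14597, e^(−t/τ₂) = 0.080285.
C₂ = 0.386·[1 − (37.156·0.14597 − 28.349·0.080285)/(8.8073)] = 0.386·0.64259 = 0.24804 kg/m³.

0.248 kg/m³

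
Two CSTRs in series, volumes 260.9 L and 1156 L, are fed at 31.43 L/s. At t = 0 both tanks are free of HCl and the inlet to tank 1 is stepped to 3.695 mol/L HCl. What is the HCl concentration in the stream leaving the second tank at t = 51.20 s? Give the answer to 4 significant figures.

2.511 mol/L

Time constants: τᵢ = Vᵢ/Q for each well-mixed tank.
τ₁ = 260.9/31.43 = 8.30099 s; τ₂ = 1156/31.43 = 36.7801 s.
Tank 1: C₁ = C_in(1 − e^(−t/τ₁)). Tank 2 (τ₁ ≠ τ₂): C₂ = C_in[1 − (τ₁ e^(−t/τ₁) − τ₂ e^(−t/τ₂))/(τ₁ − τ₂)].
At t = 51.20: e^(−t/τ₁) = 0.00209554, e^(−t/τ₂) = 0.248564.
C₂ = 3.695·[1 − (8.30099·0.00209554 − 36.7801·0.248564)/(-28.4792)] = 3.695·0.679597 = 2.51111 mol/L.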